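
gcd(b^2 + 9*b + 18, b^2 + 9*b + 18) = b^2 + 9*b + 18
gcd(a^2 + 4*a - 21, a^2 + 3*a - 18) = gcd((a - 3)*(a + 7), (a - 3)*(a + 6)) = a - 3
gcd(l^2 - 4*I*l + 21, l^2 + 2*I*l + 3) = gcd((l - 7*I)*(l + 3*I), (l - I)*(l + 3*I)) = l + 3*I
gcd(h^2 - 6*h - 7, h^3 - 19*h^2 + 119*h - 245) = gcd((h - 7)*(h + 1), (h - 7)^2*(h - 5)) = h - 7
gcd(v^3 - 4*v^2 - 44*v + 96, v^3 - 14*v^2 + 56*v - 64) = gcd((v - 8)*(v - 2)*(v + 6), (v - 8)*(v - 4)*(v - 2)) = v^2 - 10*v + 16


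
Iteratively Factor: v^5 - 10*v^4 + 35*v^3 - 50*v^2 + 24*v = (v - 1)*(v^4 - 9*v^3 + 26*v^2 - 24*v) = (v - 4)*(v - 1)*(v^3 - 5*v^2 + 6*v) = v*(v - 4)*(v - 1)*(v^2 - 5*v + 6) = v*(v - 4)*(v - 3)*(v - 1)*(v - 2)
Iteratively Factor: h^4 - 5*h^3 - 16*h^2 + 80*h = (h - 5)*(h^3 - 16*h) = h*(h - 5)*(h^2 - 16) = h*(h - 5)*(h - 4)*(h + 4)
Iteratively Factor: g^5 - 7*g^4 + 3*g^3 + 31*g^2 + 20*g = (g - 4)*(g^4 - 3*g^3 - 9*g^2 - 5*g) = g*(g - 4)*(g^3 - 3*g^2 - 9*g - 5) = g*(g - 5)*(g - 4)*(g^2 + 2*g + 1) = g*(g - 5)*(g - 4)*(g + 1)*(g + 1)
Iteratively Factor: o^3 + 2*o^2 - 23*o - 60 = (o - 5)*(o^2 + 7*o + 12) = (o - 5)*(o + 4)*(o + 3)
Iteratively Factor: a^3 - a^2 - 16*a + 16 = (a + 4)*(a^2 - 5*a + 4) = (a - 4)*(a + 4)*(a - 1)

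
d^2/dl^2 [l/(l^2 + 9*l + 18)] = 2*(l*(2*l + 9)^2 - 3*(l + 3)*(l^2 + 9*l + 18))/(l^2 + 9*l + 18)^3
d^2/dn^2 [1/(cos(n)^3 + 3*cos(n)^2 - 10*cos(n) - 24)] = ((-37*cos(n) + 24*cos(2*n) + 9*cos(3*n))*(cos(n)^3 + 3*cos(n)^2 - 10*cos(n) - 24)/4 + 2*(3*cos(n)^2 + 6*cos(n) - 10)^2*sin(n)^2)/(cos(n)^3 + 3*cos(n)^2 - 10*cos(n) - 24)^3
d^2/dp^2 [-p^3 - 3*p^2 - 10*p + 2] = -6*p - 6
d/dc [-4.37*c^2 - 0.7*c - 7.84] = -8.74*c - 0.7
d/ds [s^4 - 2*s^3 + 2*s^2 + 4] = 2*s*(2*s^2 - 3*s + 2)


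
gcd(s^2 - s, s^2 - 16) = 1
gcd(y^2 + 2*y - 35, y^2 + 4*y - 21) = y + 7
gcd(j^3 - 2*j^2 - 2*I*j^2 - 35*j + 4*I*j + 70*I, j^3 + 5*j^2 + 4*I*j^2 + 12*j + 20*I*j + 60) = j^2 + j*(5 - 2*I) - 10*I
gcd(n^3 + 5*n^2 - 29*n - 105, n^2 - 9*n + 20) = n - 5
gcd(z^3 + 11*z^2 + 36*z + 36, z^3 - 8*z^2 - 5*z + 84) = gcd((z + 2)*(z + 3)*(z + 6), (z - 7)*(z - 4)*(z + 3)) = z + 3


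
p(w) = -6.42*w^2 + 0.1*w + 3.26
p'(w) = 0.1 - 12.84*w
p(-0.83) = -1.25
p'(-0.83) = 10.76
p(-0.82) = -1.14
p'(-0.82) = 10.63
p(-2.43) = -34.89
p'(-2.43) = 31.30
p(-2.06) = -24.19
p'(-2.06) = 26.55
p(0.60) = 1.01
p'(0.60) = -7.60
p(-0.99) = -3.13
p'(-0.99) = 12.81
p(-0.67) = 0.31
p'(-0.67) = 8.70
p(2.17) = -26.75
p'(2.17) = -27.76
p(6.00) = -227.26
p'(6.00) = -76.94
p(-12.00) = -922.42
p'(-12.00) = 154.18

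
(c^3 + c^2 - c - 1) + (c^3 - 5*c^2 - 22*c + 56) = 2*c^3 - 4*c^2 - 23*c + 55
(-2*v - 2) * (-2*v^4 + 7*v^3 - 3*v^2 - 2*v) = 4*v^5 - 10*v^4 - 8*v^3 + 10*v^2 + 4*v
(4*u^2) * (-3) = -12*u^2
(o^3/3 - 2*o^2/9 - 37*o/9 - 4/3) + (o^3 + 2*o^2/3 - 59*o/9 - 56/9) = 4*o^3/3 + 4*o^2/9 - 32*o/3 - 68/9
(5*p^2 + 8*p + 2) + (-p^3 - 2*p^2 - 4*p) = -p^3 + 3*p^2 + 4*p + 2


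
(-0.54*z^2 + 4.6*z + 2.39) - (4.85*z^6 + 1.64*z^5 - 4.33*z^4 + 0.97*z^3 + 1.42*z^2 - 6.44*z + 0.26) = -4.85*z^6 - 1.64*z^5 + 4.33*z^4 - 0.97*z^3 - 1.96*z^2 + 11.04*z + 2.13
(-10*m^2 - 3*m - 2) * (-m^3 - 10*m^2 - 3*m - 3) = 10*m^5 + 103*m^4 + 62*m^3 + 59*m^2 + 15*m + 6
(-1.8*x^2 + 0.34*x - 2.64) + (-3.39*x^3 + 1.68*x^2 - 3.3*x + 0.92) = -3.39*x^3 - 0.12*x^2 - 2.96*x - 1.72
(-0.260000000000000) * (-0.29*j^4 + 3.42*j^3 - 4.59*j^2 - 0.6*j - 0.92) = 0.0754*j^4 - 0.8892*j^3 + 1.1934*j^2 + 0.156*j + 0.2392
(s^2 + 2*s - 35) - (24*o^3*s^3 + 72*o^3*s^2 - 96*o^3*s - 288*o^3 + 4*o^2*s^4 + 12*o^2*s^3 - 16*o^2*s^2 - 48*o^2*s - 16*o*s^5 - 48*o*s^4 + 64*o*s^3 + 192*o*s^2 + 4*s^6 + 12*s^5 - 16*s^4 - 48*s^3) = -24*o^3*s^3 - 72*o^3*s^2 + 96*o^3*s + 288*o^3 - 4*o^2*s^4 - 12*o^2*s^3 + 16*o^2*s^2 + 48*o^2*s + 16*o*s^5 + 48*o*s^4 - 64*o*s^3 - 192*o*s^2 - 4*s^6 - 12*s^5 + 16*s^4 + 48*s^3 + s^2 + 2*s - 35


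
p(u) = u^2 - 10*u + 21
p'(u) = 2*u - 10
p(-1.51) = 38.38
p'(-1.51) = -13.02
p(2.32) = 3.18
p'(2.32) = -5.36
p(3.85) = -2.68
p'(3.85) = -2.30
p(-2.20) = 47.84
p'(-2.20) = -14.40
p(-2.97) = 59.52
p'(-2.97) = -15.94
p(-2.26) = 48.71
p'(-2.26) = -14.52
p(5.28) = -3.92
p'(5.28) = 0.56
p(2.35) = 3.02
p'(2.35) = -5.30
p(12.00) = 45.00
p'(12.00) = 14.00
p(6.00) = -3.00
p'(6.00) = 2.00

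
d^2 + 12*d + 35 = (d + 5)*(d + 7)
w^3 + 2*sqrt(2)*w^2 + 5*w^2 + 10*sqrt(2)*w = w*(w + 5)*(w + 2*sqrt(2))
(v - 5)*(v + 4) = v^2 - v - 20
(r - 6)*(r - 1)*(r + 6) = r^3 - r^2 - 36*r + 36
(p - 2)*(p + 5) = p^2 + 3*p - 10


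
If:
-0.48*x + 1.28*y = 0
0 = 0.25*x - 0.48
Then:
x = 1.92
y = 0.72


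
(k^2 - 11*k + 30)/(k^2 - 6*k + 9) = (k^2 - 11*k + 30)/(k^2 - 6*k + 9)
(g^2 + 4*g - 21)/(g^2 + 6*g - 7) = (g - 3)/(g - 1)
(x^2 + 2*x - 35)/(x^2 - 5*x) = (x + 7)/x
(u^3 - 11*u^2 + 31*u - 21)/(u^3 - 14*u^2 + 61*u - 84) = (u - 1)/(u - 4)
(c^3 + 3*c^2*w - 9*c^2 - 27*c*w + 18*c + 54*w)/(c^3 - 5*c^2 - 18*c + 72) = (c + 3*w)/(c + 4)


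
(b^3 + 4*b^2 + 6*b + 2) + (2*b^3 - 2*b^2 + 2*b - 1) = 3*b^3 + 2*b^2 + 8*b + 1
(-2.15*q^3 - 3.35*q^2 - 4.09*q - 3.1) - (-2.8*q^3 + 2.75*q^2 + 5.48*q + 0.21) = 0.65*q^3 - 6.1*q^2 - 9.57*q - 3.31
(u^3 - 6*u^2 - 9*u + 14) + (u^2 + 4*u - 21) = u^3 - 5*u^2 - 5*u - 7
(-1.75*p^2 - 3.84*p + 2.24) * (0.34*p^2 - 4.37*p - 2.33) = -0.595*p^4 + 6.3419*p^3 + 21.6199*p^2 - 0.841600000000001*p - 5.2192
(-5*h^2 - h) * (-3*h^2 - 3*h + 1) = 15*h^4 + 18*h^3 - 2*h^2 - h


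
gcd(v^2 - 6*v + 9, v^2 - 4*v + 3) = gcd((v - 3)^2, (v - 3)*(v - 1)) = v - 3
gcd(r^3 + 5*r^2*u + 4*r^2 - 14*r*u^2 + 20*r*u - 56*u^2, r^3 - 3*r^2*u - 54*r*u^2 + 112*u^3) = r^2 + 5*r*u - 14*u^2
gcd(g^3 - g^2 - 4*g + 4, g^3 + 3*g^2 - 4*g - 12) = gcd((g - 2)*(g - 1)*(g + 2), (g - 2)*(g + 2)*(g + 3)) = g^2 - 4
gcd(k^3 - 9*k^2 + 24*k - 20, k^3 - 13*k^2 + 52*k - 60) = k^2 - 7*k + 10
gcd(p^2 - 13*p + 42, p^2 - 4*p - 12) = p - 6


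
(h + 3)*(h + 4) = h^2 + 7*h + 12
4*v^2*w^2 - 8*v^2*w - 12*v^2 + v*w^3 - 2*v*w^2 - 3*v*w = (4*v + w)*(w - 3)*(v*w + v)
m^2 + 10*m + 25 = (m + 5)^2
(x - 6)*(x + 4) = x^2 - 2*x - 24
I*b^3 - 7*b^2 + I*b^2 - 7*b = b*(b + 7*I)*(I*b + I)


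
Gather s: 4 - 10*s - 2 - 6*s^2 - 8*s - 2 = -6*s^2 - 18*s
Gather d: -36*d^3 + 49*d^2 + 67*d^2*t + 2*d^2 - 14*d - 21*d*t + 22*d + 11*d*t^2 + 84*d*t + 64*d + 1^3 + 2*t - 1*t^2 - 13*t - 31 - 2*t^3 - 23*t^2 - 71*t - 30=-36*d^3 + d^2*(67*t + 51) + d*(11*t^2 + 63*t + 72) - 2*t^3 - 24*t^2 - 82*t - 60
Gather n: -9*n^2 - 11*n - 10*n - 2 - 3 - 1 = -9*n^2 - 21*n - 6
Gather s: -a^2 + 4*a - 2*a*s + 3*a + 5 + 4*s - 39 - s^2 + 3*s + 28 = -a^2 + 7*a - s^2 + s*(7 - 2*a) - 6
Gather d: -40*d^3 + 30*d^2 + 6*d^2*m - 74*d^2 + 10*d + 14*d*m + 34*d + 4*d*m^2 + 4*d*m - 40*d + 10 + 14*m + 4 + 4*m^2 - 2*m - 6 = -40*d^3 + d^2*(6*m - 44) + d*(4*m^2 + 18*m + 4) + 4*m^2 + 12*m + 8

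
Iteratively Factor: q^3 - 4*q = (q)*(q^2 - 4) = q*(q - 2)*(q + 2)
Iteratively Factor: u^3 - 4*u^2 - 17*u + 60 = (u + 4)*(u^2 - 8*u + 15) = (u - 3)*(u + 4)*(u - 5)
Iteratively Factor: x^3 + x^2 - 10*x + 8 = (x - 1)*(x^2 + 2*x - 8) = (x - 1)*(x + 4)*(x - 2)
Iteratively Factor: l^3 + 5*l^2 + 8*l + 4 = (l + 2)*(l^2 + 3*l + 2) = (l + 2)^2*(l + 1)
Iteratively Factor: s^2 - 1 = (s - 1)*(s + 1)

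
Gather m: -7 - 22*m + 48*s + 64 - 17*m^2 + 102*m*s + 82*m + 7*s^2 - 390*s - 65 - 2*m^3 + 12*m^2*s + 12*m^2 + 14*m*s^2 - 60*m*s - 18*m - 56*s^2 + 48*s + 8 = -2*m^3 + m^2*(12*s - 5) + m*(14*s^2 + 42*s + 42) - 49*s^2 - 294*s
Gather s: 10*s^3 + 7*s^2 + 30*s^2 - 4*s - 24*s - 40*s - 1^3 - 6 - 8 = 10*s^3 + 37*s^2 - 68*s - 15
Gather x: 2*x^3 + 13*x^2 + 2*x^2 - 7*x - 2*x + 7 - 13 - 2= 2*x^3 + 15*x^2 - 9*x - 8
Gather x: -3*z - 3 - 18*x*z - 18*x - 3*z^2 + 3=x*(-18*z - 18) - 3*z^2 - 3*z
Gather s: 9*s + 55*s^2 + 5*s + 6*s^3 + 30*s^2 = 6*s^3 + 85*s^2 + 14*s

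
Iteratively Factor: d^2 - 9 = (d - 3)*(d + 3)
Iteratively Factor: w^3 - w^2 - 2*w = (w - 2)*(w^2 + w) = w*(w - 2)*(w + 1)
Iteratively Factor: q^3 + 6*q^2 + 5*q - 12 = (q + 3)*(q^2 + 3*q - 4) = (q - 1)*(q + 3)*(q + 4)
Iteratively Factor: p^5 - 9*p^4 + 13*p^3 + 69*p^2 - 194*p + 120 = (p + 3)*(p^4 - 12*p^3 + 49*p^2 - 78*p + 40) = (p - 5)*(p + 3)*(p^3 - 7*p^2 + 14*p - 8) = (p - 5)*(p - 2)*(p + 3)*(p^2 - 5*p + 4) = (p - 5)*(p - 4)*(p - 2)*(p + 3)*(p - 1)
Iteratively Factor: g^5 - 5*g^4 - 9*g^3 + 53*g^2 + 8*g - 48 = (g - 4)*(g^4 - g^3 - 13*g^2 + g + 12) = (g - 4)*(g + 1)*(g^3 - 2*g^2 - 11*g + 12) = (g - 4)*(g + 1)*(g + 3)*(g^2 - 5*g + 4) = (g - 4)*(g - 1)*(g + 1)*(g + 3)*(g - 4)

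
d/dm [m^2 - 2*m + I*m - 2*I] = 2*m - 2 + I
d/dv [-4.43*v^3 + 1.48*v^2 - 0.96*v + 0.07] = -13.29*v^2 + 2.96*v - 0.96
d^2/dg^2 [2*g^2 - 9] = 4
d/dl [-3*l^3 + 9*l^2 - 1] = 9*l*(2 - l)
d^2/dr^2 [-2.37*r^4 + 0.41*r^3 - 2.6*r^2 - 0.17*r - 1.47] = -28.44*r^2 + 2.46*r - 5.2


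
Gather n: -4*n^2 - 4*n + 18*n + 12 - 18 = -4*n^2 + 14*n - 6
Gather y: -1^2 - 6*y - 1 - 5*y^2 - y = -5*y^2 - 7*y - 2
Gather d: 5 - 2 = 3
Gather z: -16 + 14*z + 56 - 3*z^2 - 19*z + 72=-3*z^2 - 5*z + 112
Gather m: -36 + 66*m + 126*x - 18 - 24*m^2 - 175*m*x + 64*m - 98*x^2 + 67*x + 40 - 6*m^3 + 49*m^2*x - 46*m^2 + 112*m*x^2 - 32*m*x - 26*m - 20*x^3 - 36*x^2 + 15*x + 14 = -6*m^3 + m^2*(49*x - 70) + m*(112*x^2 - 207*x + 104) - 20*x^3 - 134*x^2 + 208*x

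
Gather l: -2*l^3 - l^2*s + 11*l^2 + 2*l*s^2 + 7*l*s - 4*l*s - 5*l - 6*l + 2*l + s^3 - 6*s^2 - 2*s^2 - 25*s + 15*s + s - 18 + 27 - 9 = -2*l^3 + l^2*(11 - s) + l*(2*s^2 + 3*s - 9) + s^3 - 8*s^2 - 9*s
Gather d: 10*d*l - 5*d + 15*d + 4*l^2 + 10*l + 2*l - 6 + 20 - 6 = d*(10*l + 10) + 4*l^2 + 12*l + 8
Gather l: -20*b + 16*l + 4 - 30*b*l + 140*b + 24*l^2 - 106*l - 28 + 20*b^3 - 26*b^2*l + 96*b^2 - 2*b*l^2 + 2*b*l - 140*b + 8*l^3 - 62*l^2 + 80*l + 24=20*b^3 + 96*b^2 - 20*b + 8*l^3 + l^2*(-2*b - 38) + l*(-26*b^2 - 28*b - 10)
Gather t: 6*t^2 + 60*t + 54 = 6*t^2 + 60*t + 54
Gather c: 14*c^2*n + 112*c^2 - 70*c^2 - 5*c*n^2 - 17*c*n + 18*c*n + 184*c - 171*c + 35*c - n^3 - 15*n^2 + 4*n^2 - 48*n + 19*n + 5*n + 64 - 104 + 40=c^2*(14*n + 42) + c*(-5*n^2 + n + 48) - n^3 - 11*n^2 - 24*n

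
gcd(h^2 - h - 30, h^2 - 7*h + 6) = h - 6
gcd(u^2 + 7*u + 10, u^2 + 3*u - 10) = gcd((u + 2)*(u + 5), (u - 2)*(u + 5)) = u + 5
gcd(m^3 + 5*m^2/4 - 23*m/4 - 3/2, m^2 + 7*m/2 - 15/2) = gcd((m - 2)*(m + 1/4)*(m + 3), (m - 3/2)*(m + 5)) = 1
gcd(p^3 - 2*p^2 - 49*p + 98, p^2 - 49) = p^2 - 49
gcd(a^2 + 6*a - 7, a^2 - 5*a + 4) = a - 1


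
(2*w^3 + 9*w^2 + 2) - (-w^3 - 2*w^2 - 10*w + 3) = 3*w^3 + 11*w^2 + 10*w - 1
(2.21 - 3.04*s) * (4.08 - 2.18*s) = 6.6272*s^2 - 17.221*s + 9.0168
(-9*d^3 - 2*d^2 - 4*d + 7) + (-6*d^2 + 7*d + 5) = -9*d^3 - 8*d^2 + 3*d + 12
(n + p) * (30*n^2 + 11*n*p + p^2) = 30*n^3 + 41*n^2*p + 12*n*p^2 + p^3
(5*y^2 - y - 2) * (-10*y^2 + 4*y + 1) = -50*y^4 + 30*y^3 + 21*y^2 - 9*y - 2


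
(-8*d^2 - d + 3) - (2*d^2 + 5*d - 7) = -10*d^2 - 6*d + 10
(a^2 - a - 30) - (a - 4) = a^2 - 2*a - 26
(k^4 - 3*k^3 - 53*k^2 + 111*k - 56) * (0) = 0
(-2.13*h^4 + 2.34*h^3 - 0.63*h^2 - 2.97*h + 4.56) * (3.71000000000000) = -7.9023*h^4 + 8.6814*h^3 - 2.3373*h^2 - 11.0187*h + 16.9176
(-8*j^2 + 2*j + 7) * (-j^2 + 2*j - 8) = 8*j^4 - 18*j^3 + 61*j^2 - 2*j - 56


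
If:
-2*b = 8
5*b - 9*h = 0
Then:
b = -4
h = -20/9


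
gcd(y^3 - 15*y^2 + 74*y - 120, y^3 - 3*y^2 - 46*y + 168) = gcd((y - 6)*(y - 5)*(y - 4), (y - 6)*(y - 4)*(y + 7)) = y^2 - 10*y + 24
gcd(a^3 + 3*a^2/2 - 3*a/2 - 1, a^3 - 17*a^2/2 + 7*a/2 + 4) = a^2 - a/2 - 1/2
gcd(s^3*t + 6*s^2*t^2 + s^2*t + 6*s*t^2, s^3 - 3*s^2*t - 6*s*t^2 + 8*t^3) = 1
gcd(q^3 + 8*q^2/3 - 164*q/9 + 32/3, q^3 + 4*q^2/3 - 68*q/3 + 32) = q^2 + 10*q/3 - 16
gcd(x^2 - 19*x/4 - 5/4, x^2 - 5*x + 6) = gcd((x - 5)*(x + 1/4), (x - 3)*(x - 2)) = 1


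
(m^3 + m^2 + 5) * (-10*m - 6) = -10*m^4 - 16*m^3 - 6*m^2 - 50*m - 30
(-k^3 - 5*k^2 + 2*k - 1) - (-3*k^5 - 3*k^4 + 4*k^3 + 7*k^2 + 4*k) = 3*k^5 + 3*k^4 - 5*k^3 - 12*k^2 - 2*k - 1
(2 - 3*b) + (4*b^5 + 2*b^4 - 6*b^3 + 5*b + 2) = 4*b^5 + 2*b^4 - 6*b^3 + 2*b + 4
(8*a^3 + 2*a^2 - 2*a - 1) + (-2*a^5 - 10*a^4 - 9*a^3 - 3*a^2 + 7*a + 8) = -2*a^5 - 10*a^4 - a^3 - a^2 + 5*a + 7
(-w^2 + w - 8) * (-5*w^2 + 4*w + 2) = 5*w^4 - 9*w^3 + 42*w^2 - 30*w - 16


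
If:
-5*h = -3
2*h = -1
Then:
No Solution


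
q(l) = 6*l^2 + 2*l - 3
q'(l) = 12*l + 2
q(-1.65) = 10.04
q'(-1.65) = -17.80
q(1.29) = 9.56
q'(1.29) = 17.48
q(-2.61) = 32.65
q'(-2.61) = -29.32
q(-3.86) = 78.68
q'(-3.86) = -44.32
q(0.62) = 0.55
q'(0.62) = 9.44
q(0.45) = -0.88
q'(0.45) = 7.40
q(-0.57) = -2.19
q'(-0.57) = -4.84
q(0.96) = 4.45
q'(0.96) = 13.52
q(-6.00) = 201.00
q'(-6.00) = -70.00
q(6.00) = 225.00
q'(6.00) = 74.00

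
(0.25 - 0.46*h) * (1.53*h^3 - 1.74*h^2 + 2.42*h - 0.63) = -0.7038*h^4 + 1.1829*h^3 - 1.5482*h^2 + 0.8948*h - 0.1575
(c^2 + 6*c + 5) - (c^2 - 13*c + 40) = 19*c - 35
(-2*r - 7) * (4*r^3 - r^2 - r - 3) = -8*r^4 - 26*r^3 + 9*r^2 + 13*r + 21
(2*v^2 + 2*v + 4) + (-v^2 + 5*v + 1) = v^2 + 7*v + 5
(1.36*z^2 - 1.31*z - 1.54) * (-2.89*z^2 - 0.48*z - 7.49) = -3.9304*z^4 + 3.1331*z^3 - 5.107*z^2 + 10.5511*z + 11.5346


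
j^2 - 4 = (j - 2)*(j + 2)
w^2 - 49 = (w - 7)*(w + 7)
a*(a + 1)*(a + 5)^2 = a^4 + 11*a^3 + 35*a^2 + 25*a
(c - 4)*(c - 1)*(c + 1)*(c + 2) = c^4 - 2*c^3 - 9*c^2 + 2*c + 8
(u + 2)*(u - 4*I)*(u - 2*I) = u^3 + 2*u^2 - 6*I*u^2 - 8*u - 12*I*u - 16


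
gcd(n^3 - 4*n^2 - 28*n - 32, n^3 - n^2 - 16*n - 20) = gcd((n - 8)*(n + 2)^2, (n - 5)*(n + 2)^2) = n^2 + 4*n + 4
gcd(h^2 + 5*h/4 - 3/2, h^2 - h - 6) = h + 2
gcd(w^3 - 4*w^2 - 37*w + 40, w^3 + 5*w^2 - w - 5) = w^2 + 4*w - 5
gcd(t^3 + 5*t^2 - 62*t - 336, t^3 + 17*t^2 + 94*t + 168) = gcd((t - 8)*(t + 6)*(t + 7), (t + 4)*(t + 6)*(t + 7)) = t^2 + 13*t + 42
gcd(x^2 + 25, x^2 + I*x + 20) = x + 5*I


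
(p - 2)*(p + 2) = p^2 - 4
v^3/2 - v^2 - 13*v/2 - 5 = (v/2 + 1)*(v - 5)*(v + 1)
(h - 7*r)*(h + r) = h^2 - 6*h*r - 7*r^2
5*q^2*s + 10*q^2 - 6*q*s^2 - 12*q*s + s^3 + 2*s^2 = (-5*q + s)*(-q + s)*(s + 2)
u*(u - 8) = u^2 - 8*u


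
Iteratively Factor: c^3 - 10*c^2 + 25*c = (c)*(c^2 - 10*c + 25) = c*(c - 5)*(c - 5)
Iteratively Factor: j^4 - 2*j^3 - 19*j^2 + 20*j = (j - 1)*(j^3 - j^2 - 20*j) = (j - 1)*(j + 4)*(j^2 - 5*j) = j*(j - 1)*(j + 4)*(j - 5)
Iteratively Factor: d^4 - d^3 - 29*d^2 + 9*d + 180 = (d - 5)*(d^3 + 4*d^2 - 9*d - 36) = (d - 5)*(d + 3)*(d^2 + d - 12) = (d - 5)*(d + 3)*(d + 4)*(d - 3)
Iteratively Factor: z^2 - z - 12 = (z + 3)*(z - 4)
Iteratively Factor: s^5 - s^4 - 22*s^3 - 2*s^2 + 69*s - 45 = (s + 3)*(s^4 - 4*s^3 - 10*s^2 + 28*s - 15) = (s - 5)*(s + 3)*(s^3 + s^2 - 5*s + 3) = (s - 5)*(s - 1)*(s + 3)*(s^2 + 2*s - 3) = (s - 5)*(s - 1)*(s + 3)^2*(s - 1)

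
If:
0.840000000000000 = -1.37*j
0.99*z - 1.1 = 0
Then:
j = -0.61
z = 1.11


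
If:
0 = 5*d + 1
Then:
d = -1/5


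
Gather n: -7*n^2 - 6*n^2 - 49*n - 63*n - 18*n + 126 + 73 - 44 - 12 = -13*n^2 - 130*n + 143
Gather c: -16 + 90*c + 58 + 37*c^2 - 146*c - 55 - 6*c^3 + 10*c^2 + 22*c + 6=-6*c^3 + 47*c^2 - 34*c - 7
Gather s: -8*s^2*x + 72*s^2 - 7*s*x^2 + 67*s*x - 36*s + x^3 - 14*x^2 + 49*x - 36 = s^2*(72 - 8*x) + s*(-7*x^2 + 67*x - 36) + x^3 - 14*x^2 + 49*x - 36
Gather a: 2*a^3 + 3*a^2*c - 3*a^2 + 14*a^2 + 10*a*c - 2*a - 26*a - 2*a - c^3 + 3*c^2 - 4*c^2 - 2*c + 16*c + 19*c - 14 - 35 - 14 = 2*a^3 + a^2*(3*c + 11) + a*(10*c - 30) - c^3 - c^2 + 33*c - 63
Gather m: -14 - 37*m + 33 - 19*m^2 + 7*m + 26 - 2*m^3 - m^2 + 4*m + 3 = -2*m^3 - 20*m^2 - 26*m + 48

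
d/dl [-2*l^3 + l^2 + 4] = 2*l*(1 - 3*l)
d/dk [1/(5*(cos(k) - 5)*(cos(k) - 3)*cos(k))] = (3*sin(k) + 15*sin(k)/cos(k)^2 - 16*tan(k))/(5*(cos(k) - 5)^2*(cos(k) - 3)^2)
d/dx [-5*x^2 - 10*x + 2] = -10*x - 10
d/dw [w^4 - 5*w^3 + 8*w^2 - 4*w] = 4*w^3 - 15*w^2 + 16*w - 4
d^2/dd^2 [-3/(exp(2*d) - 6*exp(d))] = 6*((exp(d) - 6)*(2*exp(d) - 3) - 4*(exp(d) - 3)^2)*exp(-d)/(exp(d) - 6)^3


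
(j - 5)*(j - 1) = j^2 - 6*j + 5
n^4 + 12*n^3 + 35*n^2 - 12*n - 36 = (n - 1)*(n + 1)*(n + 6)^2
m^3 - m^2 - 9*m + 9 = (m - 3)*(m - 1)*(m + 3)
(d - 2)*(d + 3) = d^2 + d - 6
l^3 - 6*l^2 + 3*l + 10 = (l - 5)*(l - 2)*(l + 1)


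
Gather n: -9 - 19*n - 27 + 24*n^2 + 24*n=24*n^2 + 5*n - 36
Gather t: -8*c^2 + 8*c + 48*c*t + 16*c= -8*c^2 + 48*c*t + 24*c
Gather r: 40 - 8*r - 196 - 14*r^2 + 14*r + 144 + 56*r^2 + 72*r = 42*r^2 + 78*r - 12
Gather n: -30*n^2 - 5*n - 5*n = -30*n^2 - 10*n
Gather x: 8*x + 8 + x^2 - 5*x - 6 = x^2 + 3*x + 2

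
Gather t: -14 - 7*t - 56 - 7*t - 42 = -14*t - 112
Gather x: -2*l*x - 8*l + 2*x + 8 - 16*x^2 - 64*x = -8*l - 16*x^2 + x*(-2*l - 62) + 8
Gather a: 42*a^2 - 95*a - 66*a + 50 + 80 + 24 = 42*a^2 - 161*a + 154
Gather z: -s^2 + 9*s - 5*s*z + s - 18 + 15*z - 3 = -s^2 + 10*s + z*(15 - 5*s) - 21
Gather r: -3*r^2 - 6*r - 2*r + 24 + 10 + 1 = -3*r^2 - 8*r + 35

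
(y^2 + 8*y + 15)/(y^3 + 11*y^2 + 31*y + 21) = (y + 5)/(y^2 + 8*y + 7)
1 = 1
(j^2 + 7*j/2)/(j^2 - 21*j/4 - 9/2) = 2*j*(2*j + 7)/(4*j^2 - 21*j - 18)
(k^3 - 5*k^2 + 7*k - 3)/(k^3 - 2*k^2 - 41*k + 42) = (k^2 - 4*k + 3)/(k^2 - k - 42)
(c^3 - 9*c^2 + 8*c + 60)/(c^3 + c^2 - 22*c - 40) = (c - 6)/(c + 4)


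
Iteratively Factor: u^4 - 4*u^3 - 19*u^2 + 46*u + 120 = (u - 4)*(u^3 - 19*u - 30) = (u - 4)*(u + 3)*(u^2 - 3*u - 10) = (u - 4)*(u + 2)*(u + 3)*(u - 5)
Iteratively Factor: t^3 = (t)*(t^2) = t^2*(t)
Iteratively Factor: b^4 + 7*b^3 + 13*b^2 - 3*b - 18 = (b + 2)*(b^3 + 5*b^2 + 3*b - 9) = (b - 1)*(b + 2)*(b^2 + 6*b + 9) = (b - 1)*(b + 2)*(b + 3)*(b + 3)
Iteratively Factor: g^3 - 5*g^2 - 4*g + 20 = (g - 2)*(g^2 - 3*g - 10) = (g - 5)*(g - 2)*(g + 2)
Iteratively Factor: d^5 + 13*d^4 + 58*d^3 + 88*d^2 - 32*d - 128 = (d + 4)*(d^4 + 9*d^3 + 22*d^2 - 32) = (d + 4)^2*(d^3 + 5*d^2 + 2*d - 8) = (d + 4)^3*(d^2 + d - 2) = (d - 1)*(d + 4)^3*(d + 2)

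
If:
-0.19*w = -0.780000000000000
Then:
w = 4.11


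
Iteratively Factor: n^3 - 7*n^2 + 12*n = (n - 4)*(n^2 - 3*n) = n*(n - 4)*(n - 3)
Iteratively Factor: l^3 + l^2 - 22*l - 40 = (l + 2)*(l^2 - l - 20) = (l + 2)*(l + 4)*(l - 5)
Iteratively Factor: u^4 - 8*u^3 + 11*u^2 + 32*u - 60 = (u + 2)*(u^3 - 10*u^2 + 31*u - 30) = (u - 2)*(u + 2)*(u^2 - 8*u + 15) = (u - 3)*(u - 2)*(u + 2)*(u - 5)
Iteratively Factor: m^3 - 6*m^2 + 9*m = (m - 3)*(m^2 - 3*m) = m*(m - 3)*(m - 3)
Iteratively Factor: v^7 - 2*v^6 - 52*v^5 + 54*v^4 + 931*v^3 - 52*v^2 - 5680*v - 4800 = (v - 5)*(v^6 + 3*v^5 - 37*v^4 - 131*v^3 + 276*v^2 + 1328*v + 960) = (v - 5)^2*(v^5 + 8*v^4 + 3*v^3 - 116*v^2 - 304*v - 192) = (v - 5)^2*(v + 4)*(v^4 + 4*v^3 - 13*v^2 - 64*v - 48) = (v - 5)^2*(v + 1)*(v + 4)*(v^3 + 3*v^2 - 16*v - 48) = (v - 5)^2*(v + 1)*(v + 3)*(v + 4)*(v^2 - 16) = (v - 5)^2*(v - 4)*(v + 1)*(v + 3)*(v + 4)*(v + 4)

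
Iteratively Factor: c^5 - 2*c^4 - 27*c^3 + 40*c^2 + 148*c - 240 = (c + 3)*(c^4 - 5*c^3 - 12*c^2 + 76*c - 80) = (c - 5)*(c + 3)*(c^3 - 12*c + 16) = (c - 5)*(c + 3)*(c + 4)*(c^2 - 4*c + 4) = (c - 5)*(c - 2)*(c + 3)*(c + 4)*(c - 2)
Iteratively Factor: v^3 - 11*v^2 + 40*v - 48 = (v - 3)*(v^2 - 8*v + 16) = (v - 4)*(v - 3)*(v - 4)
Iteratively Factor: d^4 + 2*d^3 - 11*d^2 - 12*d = (d)*(d^3 + 2*d^2 - 11*d - 12) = d*(d - 3)*(d^2 + 5*d + 4) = d*(d - 3)*(d + 4)*(d + 1)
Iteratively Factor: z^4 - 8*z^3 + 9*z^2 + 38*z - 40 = (z + 2)*(z^3 - 10*z^2 + 29*z - 20) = (z - 1)*(z + 2)*(z^2 - 9*z + 20) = (z - 4)*(z - 1)*(z + 2)*(z - 5)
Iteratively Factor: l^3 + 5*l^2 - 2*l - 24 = (l + 3)*(l^2 + 2*l - 8) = (l - 2)*(l + 3)*(l + 4)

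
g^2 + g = g*(g + 1)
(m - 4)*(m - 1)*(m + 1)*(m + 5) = m^4 + m^3 - 21*m^2 - m + 20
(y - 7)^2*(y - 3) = y^3 - 17*y^2 + 91*y - 147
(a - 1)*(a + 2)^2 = a^3 + 3*a^2 - 4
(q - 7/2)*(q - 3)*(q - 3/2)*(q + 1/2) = q^4 - 15*q^3/2 + 65*q^2/4 - 45*q/8 - 63/8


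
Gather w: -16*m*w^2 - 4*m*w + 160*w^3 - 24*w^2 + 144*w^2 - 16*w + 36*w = 160*w^3 + w^2*(120 - 16*m) + w*(20 - 4*m)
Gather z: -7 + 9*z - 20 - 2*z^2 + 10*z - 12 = -2*z^2 + 19*z - 39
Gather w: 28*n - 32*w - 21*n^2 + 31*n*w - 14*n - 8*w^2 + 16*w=-21*n^2 + 14*n - 8*w^2 + w*(31*n - 16)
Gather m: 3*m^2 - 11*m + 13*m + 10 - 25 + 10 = 3*m^2 + 2*m - 5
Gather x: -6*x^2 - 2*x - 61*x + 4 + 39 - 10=-6*x^2 - 63*x + 33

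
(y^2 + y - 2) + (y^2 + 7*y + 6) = 2*y^2 + 8*y + 4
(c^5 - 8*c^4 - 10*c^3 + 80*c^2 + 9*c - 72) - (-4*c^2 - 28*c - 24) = c^5 - 8*c^4 - 10*c^3 + 84*c^2 + 37*c - 48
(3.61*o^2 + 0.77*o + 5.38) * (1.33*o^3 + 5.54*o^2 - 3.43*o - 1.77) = 4.8013*o^5 + 21.0235*o^4 - 0.9611*o^3 + 20.7744*o^2 - 19.8163*o - 9.5226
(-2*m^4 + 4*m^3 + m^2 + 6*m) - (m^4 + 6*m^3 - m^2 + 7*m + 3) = -3*m^4 - 2*m^3 + 2*m^2 - m - 3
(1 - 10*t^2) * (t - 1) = -10*t^3 + 10*t^2 + t - 1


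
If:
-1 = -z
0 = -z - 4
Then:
No Solution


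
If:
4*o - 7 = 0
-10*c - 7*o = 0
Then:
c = -49/40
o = 7/4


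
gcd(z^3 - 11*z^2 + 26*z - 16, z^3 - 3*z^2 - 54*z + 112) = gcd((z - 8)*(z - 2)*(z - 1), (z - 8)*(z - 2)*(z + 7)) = z^2 - 10*z + 16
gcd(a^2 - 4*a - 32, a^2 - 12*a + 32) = a - 8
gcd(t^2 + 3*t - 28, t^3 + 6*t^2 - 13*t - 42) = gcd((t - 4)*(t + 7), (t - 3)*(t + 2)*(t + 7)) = t + 7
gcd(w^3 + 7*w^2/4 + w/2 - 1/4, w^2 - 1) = w + 1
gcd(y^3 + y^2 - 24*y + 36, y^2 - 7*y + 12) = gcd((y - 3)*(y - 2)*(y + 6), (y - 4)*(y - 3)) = y - 3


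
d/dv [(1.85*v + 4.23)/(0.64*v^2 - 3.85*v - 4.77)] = (-1.184*v^2 - 5.4144*v + 7.461)/(0.4096*v^4 - 4.928*v^3 + 8.7169*v^2 + 36.729*v + 22.7529)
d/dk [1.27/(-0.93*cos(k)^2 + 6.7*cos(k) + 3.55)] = (8.509 - 2.3622*cos(k))*sin(k)/(-0.93*cos(k)^2 + 6.7*cos(k) + 3.55)^2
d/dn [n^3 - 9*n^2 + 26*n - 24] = 3*n^2 - 18*n + 26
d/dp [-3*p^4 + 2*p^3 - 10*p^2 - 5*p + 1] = -12*p^3 + 6*p^2 - 20*p - 5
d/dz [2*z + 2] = 2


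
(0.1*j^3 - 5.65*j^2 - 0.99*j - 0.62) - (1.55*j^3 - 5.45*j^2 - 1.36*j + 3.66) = -1.45*j^3 - 0.2*j^2 + 0.37*j - 4.28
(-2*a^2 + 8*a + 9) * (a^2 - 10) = -2*a^4 + 8*a^3 + 29*a^2 - 80*a - 90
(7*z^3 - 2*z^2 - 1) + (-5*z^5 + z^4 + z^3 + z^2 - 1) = -5*z^5 + z^4 + 8*z^3 - z^2 - 2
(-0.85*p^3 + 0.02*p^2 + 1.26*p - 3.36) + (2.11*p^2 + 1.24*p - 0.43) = -0.85*p^3 + 2.13*p^2 + 2.5*p - 3.79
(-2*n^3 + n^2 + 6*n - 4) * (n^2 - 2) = -2*n^5 + n^4 + 10*n^3 - 6*n^2 - 12*n + 8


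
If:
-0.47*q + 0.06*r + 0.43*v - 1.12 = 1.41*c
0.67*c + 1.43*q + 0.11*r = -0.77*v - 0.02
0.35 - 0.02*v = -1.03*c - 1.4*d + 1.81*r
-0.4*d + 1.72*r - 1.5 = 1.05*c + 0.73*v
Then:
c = 0.656898786645177*v - 0.886781714895701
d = 0.855329129215299*v + 1.18687282479213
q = 0.354825228502767 - 0.925035149322204*v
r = 1.02434614980439*v + 0.606760656556026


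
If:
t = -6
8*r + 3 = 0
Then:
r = -3/8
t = -6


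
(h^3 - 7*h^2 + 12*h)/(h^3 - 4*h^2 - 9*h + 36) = h/(h + 3)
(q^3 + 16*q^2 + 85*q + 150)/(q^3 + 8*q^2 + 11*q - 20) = (q^2 + 11*q + 30)/(q^2 + 3*q - 4)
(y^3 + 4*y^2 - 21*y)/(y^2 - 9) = y*(y + 7)/(y + 3)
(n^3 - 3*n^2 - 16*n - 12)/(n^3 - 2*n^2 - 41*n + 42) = (n^3 - 3*n^2 - 16*n - 12)/(n^3 - 2*n^2 - 41*n + 42)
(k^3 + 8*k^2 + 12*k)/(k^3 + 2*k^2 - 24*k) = (k + 2)/(k - 4)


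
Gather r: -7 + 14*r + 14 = 14*r + 7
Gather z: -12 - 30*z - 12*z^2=-12*z^2 - 30*z - 12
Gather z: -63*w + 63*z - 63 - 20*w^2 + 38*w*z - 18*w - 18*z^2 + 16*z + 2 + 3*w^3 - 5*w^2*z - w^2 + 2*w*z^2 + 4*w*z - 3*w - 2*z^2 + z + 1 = 3*w^3 - 21*w^2 - 84*w + z^2*(2*w - 20) + z*(-5*w^2 + 42*w + 80) - 60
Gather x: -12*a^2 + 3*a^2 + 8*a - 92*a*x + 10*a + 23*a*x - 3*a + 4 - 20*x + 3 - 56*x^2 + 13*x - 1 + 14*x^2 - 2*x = -9*a^2 + 15*a - 42*x^2 + x*(-69*a - 9) + 6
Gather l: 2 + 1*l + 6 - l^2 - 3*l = -l^2 - 2*l + 8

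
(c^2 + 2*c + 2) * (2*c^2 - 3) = 2*c^4 + 4*c^3 + c^2 - 6*c - 6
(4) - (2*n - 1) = 5 - 2*n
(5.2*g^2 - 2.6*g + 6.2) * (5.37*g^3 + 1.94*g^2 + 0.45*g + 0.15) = 27.924*g^5 - 3.874*g^4 + 30.59*g^3 + 11.638*g^2 + 2.4*g + 0.93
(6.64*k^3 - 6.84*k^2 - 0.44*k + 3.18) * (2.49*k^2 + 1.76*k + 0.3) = 16.5336*k^5 - 5.3452*k^4 - 11.142*k^3 + 5.0918*k^2 + 5.4648*k + 0.954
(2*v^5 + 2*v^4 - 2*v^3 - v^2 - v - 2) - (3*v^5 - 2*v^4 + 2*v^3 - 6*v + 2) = -v^5 + 4*v^4 - 4*v^3 - v^2 + 5*v - 4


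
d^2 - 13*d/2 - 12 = (d - 8)*(d + 3/2)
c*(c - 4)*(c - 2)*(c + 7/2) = c^4 - 5*c^3/2 - 13*c^2 + 28*c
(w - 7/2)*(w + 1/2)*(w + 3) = w^3 - 43*w/4 - 21/4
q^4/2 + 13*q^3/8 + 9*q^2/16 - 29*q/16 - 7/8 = (q/2 + 1/4)*(q - 1)*(q + 7/4)*(q + 2)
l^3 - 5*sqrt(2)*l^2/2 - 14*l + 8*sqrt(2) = (l - 4*sqrt(2))*(l - sqrt(2)/2)*(l + 2*sqrt(2))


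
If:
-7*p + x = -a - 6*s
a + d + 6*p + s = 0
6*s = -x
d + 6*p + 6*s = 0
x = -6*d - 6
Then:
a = 35/79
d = -72/79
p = 5/79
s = 7/79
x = -42/79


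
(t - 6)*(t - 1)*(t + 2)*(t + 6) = t^4 + t^3 - 38*t^2 - 36*t + 72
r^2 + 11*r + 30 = (r + 5)*(r + 6)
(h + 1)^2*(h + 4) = h^3 + 6*h^2 + 9*h + 4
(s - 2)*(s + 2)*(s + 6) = s^3 + 6*s^2 - 4*s - 24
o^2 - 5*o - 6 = (o - 6)*(o + 1)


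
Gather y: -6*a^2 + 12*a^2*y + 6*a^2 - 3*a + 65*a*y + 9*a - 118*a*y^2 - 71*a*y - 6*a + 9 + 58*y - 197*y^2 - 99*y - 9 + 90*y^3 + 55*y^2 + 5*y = 90*y^3 + y^2*(-118*a - 142) + y*(12*a^2 - 6*a - 36)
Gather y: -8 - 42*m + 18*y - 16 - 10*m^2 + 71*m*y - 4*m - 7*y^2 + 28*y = -10*m^2 - 46*m - 7*y^2 + y*(71*m + 46) - 24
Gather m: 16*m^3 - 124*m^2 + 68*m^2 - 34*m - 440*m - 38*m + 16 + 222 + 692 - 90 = 16*m^3 - 56*m^2 - 512*m + 840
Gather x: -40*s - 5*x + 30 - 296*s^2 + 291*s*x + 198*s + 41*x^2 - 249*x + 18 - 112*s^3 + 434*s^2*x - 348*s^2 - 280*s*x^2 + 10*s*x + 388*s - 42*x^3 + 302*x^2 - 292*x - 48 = -112*s^3 - 644*s^2 + 546*s - 42*x^3 + x^2*(343 - 280*s) + x*(434*s^2 + 301*s - 546)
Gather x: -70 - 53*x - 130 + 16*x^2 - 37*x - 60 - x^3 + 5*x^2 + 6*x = -x^3 + 21*x^2 - 84*x - 260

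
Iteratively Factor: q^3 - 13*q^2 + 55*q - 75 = (q - 5)*(q^2 - 8*q + 15) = (q - 5)^2*(q - 3)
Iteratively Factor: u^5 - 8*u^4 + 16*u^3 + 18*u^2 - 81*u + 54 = (u - 3)*(u^4 - 5*u^3 + u^2 + 21*u - 18) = (u - 3)*(u - 1)*(u^3 - 4*u^2 - 3*u + 18) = (u - 3)^2*(u - 1)*(u^2 - u - 6) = (u - 3)^3*(u - 1)*(u + 2)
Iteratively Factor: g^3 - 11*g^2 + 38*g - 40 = (g - 5)*(g^2 - 6*g + 8) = (g - 5)*(g - 2)*(g - 4)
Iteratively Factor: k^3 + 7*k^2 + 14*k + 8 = (k + 4)*(k^2 + 3*k + 2) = (k + 1)*(k + 4)*(k + 2)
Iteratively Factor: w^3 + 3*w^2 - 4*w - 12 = (w - 2)*(w^2 + 5*w + 6) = (w - 2)*(w + 2)*(w + 3)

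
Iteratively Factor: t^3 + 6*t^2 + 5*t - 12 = (t - 1)*(t^2 + 7*t + 12) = (t - 1)*(t + 4)*(t + 3)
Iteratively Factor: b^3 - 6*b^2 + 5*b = (b - 5)*(b^2 - b) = (b - 5)*(b - 1)*(b)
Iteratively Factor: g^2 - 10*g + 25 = (g - 5)*(g - 5)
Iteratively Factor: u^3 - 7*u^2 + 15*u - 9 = (u - 3)*(u^2 - 4*u + 3) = (u - 3)*(u - 1)*(u - 3)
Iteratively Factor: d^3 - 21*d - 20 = (d + 4)*(d^2 - 4*d - 5) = (d + 1)*(d + 4)*(d - 5)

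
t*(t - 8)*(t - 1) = t^3 - 9*t^2 + 8*t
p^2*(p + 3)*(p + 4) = p^4 + 7*p^3 + 12*p^2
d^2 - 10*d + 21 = (d - 7)*(d - 3)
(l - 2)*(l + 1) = l^2 - l - 2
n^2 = n^2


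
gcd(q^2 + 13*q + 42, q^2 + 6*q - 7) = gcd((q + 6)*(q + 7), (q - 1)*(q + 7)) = q + 7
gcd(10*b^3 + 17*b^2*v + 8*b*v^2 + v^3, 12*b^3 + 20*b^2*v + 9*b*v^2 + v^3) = 2*b^2 + 3*b*v + v^2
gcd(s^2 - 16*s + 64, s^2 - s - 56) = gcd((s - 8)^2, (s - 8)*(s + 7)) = s - 8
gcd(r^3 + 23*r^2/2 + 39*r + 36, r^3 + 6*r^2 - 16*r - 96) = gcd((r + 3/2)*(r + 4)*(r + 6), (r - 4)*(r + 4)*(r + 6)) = r^2 + 10*r + 24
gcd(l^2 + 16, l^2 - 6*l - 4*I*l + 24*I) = l - 4*I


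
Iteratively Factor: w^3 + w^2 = (w)*(w^2 + w) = w^2*(w + 1)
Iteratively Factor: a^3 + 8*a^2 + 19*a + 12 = (a + 3)*(a^2 + 5*a + 4) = (a + 1)*(a + 3)*(a + 4)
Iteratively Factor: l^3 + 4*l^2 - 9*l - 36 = (l + 4)*(l^2 - 9) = (l + 3)*(l + 4)*(l - 3)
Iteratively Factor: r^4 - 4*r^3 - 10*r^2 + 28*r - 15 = (r - 1)*(r^3 - 3*r^2 - 13*r + 15) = (r - 1)^2*(r^2 - 2*r - 15) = (r - 5)*(r - 1)^2*(r + 3)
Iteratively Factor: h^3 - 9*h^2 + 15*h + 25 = (h + 1)*(h^2 - 10*h + 25) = (h - 5)*(h + 1)*(h - 5)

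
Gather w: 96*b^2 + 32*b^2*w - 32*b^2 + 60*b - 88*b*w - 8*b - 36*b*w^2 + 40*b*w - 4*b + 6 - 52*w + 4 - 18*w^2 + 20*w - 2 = 64*b^2 + 48*b + w^2*(-36*b - 18) + w*(32*b^2 - 48*b - 32) + 8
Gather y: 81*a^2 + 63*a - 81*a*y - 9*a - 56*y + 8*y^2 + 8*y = 81*a^2 + 54*a + 8*y^2 + y*(-81*a - 48)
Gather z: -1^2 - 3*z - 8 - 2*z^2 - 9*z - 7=-2*z^2 - 12*z - 16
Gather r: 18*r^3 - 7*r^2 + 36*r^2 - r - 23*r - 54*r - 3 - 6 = 18*r^3 + 29*r^2 - 78*r - 9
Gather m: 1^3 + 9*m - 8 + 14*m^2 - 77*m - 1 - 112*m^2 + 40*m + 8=-98*m^2 - 28*m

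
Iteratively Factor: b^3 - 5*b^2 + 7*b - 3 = (b - 1)*(b^2 - 4*b + 3) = (b - 1)^2*(b - 3)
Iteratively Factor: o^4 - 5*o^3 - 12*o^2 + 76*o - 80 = (o - 5)*(o^3 - 12*o + 16) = (o - 5)*(o + 4)*(o^2 - 4*o + 4) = (o - 5)*(o - 2)*(o + 4)*(o - 2)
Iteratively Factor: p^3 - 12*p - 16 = (p + 2)*(p^2 - 2*p - 8) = (p - 4)*(p + 2)*(p + 2)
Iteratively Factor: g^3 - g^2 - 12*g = (g - 4)*(g^2 + 3*g) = g*(g - 4)*(g + 3)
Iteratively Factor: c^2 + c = (c + 1)*(c)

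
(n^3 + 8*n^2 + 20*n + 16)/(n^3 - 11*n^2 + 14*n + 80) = (n^2 + 6*n + 8)/(n^2 - 13*n + 40)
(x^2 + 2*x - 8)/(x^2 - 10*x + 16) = (x + 4)/(x - 8)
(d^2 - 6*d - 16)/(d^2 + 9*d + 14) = (d - 8)/(d + 7)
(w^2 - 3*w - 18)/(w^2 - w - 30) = (w + 3)/(w + 5)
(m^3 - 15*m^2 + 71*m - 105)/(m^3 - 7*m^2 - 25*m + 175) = (m - 3)/(m + 5)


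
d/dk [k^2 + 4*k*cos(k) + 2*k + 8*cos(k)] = -4*k*sin(k) + 2*k - 8*sin(k) + 4*cos(k) + 2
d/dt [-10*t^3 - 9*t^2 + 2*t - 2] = -30*t^2 - 18*t + 2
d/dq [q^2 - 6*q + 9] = 2*q - 6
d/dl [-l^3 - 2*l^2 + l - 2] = -3*l^2 - 4*l + 1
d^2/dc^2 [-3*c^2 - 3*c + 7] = -6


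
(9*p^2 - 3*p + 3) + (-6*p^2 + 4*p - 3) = 3*p^2 + p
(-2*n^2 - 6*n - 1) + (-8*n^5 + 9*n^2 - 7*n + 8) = -8*n^5 + 7*n^2 - 13*n + 7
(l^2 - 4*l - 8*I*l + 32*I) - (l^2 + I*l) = -4*l - 9*I*l + 32*I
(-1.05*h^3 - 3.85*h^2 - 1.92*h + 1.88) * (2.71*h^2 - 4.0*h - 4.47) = -2.8455*h^5 - 6.2335*h^4 + 14.8903*h^3 + 29.9843*h^2 + 1.0624*h - 8.4036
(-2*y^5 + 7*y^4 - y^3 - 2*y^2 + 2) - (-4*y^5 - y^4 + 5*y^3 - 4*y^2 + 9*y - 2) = 2*y^5 + 8*y^4 - 6*y^3 + 2*y^2 - 9*y + 4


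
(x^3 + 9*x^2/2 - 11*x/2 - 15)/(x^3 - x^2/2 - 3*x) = (x + 5)/x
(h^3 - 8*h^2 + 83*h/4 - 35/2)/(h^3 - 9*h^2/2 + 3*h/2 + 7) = (h - 5/2)/(h + 1)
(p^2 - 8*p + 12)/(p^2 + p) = (p^2 - 8*p + 12)/(p*(p + 1))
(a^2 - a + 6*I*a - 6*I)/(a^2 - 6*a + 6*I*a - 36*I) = (a - 1)/(a - 6)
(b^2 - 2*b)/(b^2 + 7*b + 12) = b*(b - 2)/(b^2 + 7*b + 12)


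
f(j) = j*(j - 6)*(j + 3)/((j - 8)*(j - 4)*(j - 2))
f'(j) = j*(j - 6)/((j - 8)*(j - 4)*(j - 2)) - j*(j - 6)*(j + 3)/((j - 8)*(j - 4)*(j - 2)^2) - j*(j - 6)*(j + 3)/((j - 8)*(j - 4)^2*(j - 2)) + j*(j + 3)/((j - 8)*(j - 4)*(j - 2)) - j*(j - 6)*(j + 3)/((j - 8)^2*(j - 4)*(j - 2)) + (j - 6)*(j + 3)/((j - 8)*(j - 4)*(j - 2))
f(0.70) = 0.44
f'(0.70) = 1.19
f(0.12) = 0.04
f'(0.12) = 0.36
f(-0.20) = -0.05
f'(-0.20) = 0.18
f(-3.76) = 0.05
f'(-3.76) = -0.07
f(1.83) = 16.19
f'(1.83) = 113.66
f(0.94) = 0.82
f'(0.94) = 2.07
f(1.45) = 3.20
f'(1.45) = 9.77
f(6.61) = -2.32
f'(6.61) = -4.67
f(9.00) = 9.26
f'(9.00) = -7.55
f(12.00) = 3.38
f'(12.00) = -0.53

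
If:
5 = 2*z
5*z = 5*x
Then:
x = 5/2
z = 5/2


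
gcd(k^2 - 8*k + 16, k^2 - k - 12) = k - 4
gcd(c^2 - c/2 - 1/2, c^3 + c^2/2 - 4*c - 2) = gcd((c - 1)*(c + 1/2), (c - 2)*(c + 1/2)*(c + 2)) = c + 1/2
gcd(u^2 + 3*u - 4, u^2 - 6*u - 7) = 1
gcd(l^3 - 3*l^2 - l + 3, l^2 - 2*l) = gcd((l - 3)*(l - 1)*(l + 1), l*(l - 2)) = 1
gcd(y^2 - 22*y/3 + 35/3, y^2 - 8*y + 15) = y - 5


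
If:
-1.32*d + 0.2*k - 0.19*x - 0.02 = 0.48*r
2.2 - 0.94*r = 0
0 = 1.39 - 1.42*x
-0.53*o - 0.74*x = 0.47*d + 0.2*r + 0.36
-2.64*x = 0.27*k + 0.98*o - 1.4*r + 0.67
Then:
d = 1.20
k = 14.59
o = -4.00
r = 2.34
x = 0.98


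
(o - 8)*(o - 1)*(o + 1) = o^3 - 8*o^2 - o + 8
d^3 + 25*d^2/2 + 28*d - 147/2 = (d - 3/2)*(d + 7)^2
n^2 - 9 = (n - 3)*(n + 3)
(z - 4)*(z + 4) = z^2 - 16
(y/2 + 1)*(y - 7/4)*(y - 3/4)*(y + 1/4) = y^4/2 - y^3/8 - 61*y^2/32 + 109*y/128 + 21/64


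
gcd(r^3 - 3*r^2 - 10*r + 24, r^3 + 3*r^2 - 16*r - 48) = r^2 - r - 12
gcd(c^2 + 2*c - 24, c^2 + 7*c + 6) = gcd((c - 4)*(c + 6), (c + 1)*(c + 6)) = c + 6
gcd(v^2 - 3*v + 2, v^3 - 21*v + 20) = v - 1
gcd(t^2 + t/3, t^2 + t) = t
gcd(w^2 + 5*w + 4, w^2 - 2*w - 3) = w + 1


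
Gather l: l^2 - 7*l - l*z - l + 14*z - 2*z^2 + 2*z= l^2 + l*(-z - 8) - 2*z^2 + 16*z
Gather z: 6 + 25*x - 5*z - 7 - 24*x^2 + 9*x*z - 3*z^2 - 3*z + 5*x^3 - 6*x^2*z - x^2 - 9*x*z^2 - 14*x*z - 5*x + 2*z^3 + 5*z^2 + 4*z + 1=5*x^3 - 25*x^2 + 20*x + 2*z^3 + z^2*(2 - 9*x) + z*(-6*x^2 - 5*x - 4)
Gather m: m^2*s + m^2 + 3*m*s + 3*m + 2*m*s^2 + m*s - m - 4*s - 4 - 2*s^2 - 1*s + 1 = m^2*(s + 1) + m*(2*s^2 + 4*s + 2) - 2*s^2 - 5*s - 3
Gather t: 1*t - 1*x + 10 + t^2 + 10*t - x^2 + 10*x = t^2 + 11*t - x^2 + 9*x + 10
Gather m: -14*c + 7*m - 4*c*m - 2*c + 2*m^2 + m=-16*c + 2*m^2 + m*(8 - 4*c)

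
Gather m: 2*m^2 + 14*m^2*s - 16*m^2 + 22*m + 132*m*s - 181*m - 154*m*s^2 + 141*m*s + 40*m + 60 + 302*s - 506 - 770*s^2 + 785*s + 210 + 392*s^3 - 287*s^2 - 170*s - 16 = m^2*(14*s - 14) + m*(-154*s^2 + 273*s - 119) + 392*s^3 - 1057*s^2 + 917*s - 252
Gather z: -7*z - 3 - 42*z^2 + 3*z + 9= -42*z^2 - 4*z + 6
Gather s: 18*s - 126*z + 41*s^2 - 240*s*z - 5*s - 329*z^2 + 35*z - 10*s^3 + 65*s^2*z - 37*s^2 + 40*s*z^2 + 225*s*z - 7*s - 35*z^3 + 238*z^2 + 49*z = -10*s^3 + s^2*(65*z + 4) + s*(40*z^2 - 15*z + 6) - 35*z^3 - 91*z^2 - 42*z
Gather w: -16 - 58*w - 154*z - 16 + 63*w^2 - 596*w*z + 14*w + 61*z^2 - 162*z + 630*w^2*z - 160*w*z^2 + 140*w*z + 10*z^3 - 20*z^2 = w^2*(630*z + 63) + w*(-160*z^2 - 456*z - 44) + 10*z^3 + 41*z^2 - 316*z - 32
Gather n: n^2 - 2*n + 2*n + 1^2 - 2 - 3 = n^2 - 4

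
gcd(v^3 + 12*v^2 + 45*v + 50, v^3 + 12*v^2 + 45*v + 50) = v^3 + 12*v^2 + 45*v + 50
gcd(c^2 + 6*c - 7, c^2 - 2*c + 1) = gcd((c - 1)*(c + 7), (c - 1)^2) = c - 1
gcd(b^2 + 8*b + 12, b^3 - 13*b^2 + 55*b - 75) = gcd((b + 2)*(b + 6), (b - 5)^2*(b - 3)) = 1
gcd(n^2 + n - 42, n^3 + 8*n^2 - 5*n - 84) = n + 7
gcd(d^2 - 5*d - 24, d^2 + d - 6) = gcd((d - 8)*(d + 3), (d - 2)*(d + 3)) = d + 3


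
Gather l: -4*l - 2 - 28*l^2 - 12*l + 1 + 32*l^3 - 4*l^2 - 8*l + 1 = 32*l^3 - 32*l^2 - 24*l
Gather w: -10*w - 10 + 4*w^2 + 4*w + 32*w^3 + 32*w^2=32*w^3 + 36*w^2 - 6*w - 10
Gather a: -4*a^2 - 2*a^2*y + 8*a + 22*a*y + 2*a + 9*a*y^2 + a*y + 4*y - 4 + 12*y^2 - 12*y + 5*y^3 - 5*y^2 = a^2*(-2*y - 4) + a*(9*y^2 + 23*y + 10) + 5*y^3 + 7*y^2 - 8*y - 4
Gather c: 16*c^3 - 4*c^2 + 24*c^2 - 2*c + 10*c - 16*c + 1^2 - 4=16*c^3 + 20*c^2 - 8*c - 3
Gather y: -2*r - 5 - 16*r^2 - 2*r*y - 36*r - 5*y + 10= -16*r^2 - 38*r + y*(-2*r - 5) + 5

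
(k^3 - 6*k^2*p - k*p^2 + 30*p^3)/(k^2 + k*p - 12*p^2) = (k^2 - 3*k*p - 10*p^2)/(k + 4*p)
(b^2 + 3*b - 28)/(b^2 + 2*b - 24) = (b + 7)/(b + 6)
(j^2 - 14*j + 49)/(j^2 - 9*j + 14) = (j - 7)/(j - 2)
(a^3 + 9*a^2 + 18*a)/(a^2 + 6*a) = a + 3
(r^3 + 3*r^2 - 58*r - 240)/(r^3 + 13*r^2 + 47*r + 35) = (r^2 - 2*r - 48)/(r^2 + 8*r + 7)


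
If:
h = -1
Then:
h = -1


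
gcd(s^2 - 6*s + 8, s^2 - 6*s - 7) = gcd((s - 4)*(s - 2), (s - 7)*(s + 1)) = 1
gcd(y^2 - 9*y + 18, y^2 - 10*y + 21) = y - 3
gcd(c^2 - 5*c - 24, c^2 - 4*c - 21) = c + 3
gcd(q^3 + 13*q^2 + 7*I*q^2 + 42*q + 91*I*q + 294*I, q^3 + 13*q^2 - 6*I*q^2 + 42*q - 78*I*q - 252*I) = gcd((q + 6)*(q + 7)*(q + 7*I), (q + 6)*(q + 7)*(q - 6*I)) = q^2 + 13*q + 42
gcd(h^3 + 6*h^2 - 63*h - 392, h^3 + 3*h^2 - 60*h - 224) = h^2 - h - 56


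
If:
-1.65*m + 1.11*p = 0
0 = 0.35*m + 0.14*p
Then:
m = 0.00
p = 0.00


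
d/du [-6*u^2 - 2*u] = -12*u - 2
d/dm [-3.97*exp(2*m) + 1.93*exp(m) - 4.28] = (1.93 - 7.94*exp(m))*exp(m)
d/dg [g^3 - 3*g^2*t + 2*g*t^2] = 3*g^2 - 6*g*t + 2*t^2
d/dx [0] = 0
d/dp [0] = 0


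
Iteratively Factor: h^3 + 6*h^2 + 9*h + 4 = (h + 4)*(h^2 + 2*h + 1) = (h + 1)*(h + 4)*(h + 1)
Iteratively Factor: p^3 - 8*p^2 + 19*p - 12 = (p - 1)*(p^2 - 7*p + 12) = (p - 3)*(p - 1)*(p - 4)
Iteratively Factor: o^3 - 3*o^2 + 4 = (o - 2)*(o^2 - o - 2) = (o - 2)^2*(o + 1)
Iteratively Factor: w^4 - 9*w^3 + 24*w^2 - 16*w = (w - 4)*(w^3 - 5*w^2 + 4*w) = w*(w - 4)*(w^2 - 5*w + 4) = w*(w - 4)*(w - 1)*(w - 4)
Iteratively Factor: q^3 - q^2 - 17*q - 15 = (q - 5)*(q^2 + 4*q + 3) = (q - 5)*(q + 1)*(q + 3)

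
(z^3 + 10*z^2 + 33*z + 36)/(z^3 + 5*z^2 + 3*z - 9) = (z + 4)/(z - 1)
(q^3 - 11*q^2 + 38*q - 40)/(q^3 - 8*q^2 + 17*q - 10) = (q - 4)/(q - 1)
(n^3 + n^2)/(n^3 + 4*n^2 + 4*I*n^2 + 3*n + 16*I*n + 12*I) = n^2/(n^2 + n*(3 + 4*I) + 12*I)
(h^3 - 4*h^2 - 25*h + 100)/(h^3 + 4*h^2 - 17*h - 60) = (h - 5)/(h + 3)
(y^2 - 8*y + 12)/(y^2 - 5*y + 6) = (y - 6)/(y - 3)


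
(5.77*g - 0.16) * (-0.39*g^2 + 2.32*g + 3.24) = -2.2503*g^3 + 13.4488*g^2 + 18.3236*g - 0.5184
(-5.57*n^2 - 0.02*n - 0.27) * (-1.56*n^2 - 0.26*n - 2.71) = 8.6892*n^4 + 1.4794*n^3 + 15.5211*n^2 + 0.1244*n + 0.7317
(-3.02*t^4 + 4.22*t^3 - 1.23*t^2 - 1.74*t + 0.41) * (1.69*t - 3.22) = -5.1038*t^5 + 16.8562*t^4 - 15.6671*t^3 + 1.02*t^2 + 6.2957*t - 1.3202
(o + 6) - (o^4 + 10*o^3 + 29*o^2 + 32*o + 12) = -o^4 - 10*o^3 - 29*o^2 - 31*o - 6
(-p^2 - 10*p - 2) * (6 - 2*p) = 2*p^3 + 14*p^2 - 56*p - 12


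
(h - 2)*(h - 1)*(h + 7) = h^3 + 4*h^2 - 19*h + 14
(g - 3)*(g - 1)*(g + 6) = g^3 + 2*g^2 - 21*g + 18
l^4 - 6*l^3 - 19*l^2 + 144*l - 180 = (l - 6)*(l - 3)*(l - 2)*(l + 5)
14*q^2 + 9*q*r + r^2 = (2*q + r)*(7*q + r)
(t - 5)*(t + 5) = t^2 - 25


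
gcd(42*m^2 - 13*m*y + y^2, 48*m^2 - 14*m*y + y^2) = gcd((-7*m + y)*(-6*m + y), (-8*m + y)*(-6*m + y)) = -6*m + y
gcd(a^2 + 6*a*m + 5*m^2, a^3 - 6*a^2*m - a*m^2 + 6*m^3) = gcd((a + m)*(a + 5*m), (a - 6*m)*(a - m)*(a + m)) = a + m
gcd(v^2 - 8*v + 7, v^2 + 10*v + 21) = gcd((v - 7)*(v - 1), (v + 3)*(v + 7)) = 1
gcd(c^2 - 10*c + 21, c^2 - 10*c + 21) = c^2 - 10*c + 21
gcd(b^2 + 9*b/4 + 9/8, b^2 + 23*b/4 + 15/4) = b + 3/4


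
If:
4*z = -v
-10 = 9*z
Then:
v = 40/9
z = -10/9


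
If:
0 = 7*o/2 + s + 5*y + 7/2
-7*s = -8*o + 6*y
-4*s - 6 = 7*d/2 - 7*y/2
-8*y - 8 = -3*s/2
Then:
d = -16888/4921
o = 9/703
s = 528/703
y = -604/703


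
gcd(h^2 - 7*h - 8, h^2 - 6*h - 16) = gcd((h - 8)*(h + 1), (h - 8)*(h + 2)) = h - 8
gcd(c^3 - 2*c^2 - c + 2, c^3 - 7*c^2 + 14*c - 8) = c^2 - 3*c + 2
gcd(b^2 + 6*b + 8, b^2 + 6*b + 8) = b^2 + 6*b + 8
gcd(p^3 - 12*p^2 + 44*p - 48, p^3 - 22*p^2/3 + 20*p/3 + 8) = p^2 - 8*p + 12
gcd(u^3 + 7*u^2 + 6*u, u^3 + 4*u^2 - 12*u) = u^2 + 6*u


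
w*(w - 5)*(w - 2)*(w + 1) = w^4 - 6*w^3 + 3*w^2 + 10*w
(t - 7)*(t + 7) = t^2 - 49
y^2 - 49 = (y - 7)*(y + 7)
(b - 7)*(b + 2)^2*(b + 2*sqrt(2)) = b^4 - 3*b^3 + 2*sqrt(2)*b^3 - 24*b^2 - 6*sqrt(2)*b^2 - 48*sqrt(2)*b - 28*b - 56*sqrt(2)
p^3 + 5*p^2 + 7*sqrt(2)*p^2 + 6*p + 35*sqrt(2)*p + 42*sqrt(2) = (p + 2)*(p + 3)*(p + 7*sqrt(2))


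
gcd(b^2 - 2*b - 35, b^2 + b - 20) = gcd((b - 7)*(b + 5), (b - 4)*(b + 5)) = b + 5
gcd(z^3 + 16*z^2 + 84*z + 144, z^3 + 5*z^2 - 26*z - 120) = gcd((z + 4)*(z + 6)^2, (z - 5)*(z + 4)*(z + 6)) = z^2 + 10*z + 24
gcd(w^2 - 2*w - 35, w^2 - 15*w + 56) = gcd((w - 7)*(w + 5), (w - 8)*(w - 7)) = w - 7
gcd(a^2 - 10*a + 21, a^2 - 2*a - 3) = a - 3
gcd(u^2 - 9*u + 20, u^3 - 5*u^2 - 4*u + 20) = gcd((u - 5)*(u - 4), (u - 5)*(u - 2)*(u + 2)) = u - 5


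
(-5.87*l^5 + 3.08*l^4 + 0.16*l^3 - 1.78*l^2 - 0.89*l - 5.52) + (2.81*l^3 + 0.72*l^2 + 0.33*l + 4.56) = -5.87*l^5 + 3.08*l^4 + 2.97*l^3 - 1.06*l^2 - 0.56*l - 0.96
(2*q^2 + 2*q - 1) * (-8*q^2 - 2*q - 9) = -16*q^4 - 20*q^3 - 14*q^2 - 16*q + 9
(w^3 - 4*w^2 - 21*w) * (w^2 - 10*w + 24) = w^5 - 14*w^4 + 43*w^3 + 114*w^2 - 504*w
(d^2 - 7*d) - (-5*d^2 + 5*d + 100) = 6*d^2 - 12*d - 100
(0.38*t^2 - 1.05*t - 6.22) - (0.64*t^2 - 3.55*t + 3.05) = -0.26*t^2 + 2.5*t - 9.27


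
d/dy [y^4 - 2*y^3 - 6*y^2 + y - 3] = 4*y^3 - 6*y^2 - 12*y + 1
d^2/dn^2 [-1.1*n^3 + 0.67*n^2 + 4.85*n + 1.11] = 1.34 - 6.6*n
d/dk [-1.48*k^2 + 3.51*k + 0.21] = 3.51 - 2.96*k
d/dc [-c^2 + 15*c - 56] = 15 - 2*c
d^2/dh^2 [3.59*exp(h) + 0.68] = 3.59*exp(h)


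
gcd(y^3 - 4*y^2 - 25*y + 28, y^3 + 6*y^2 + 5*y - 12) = y^2 + 3*y - 4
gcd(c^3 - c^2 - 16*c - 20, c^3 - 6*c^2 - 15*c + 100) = c - 5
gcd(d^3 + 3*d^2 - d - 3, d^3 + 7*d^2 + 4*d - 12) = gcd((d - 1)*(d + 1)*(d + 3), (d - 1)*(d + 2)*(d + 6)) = d - 1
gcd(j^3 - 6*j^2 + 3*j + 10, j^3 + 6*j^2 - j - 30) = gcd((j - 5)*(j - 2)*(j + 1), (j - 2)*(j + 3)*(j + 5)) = j - 2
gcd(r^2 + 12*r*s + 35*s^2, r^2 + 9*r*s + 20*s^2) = r + 5*s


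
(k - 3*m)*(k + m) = k^2 - 2*k*m - 3*m^2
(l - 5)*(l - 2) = l^2 - 7*l + 10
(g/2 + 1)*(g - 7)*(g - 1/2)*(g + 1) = g^4/2 - 9*g^3/4 - 17*g^2/2 - 9*g/4 + 7/2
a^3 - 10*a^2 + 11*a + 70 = (a - 7)*(a - 5)*(a + 2)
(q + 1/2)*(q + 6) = q^2 + 13*q/2 + 3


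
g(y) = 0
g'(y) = 0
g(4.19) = 0.00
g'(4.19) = 0.00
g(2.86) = 0.00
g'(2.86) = 0.00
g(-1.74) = 0.00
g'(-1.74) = 0.00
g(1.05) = 0.00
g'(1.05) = 0.00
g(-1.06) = 0.00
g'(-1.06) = 0.00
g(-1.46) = 0.00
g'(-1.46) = 0.00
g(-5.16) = 0.00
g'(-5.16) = 0.00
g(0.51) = 0.00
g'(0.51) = 0.00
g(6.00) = 0.00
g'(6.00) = 0.00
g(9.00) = 0.00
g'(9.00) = 0.00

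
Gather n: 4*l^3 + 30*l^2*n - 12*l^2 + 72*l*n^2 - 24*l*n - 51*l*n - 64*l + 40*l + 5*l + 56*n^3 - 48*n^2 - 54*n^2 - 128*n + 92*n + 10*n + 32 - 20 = 4*l^3 - 12*l^2 - 19*l + 56*n^3 + n^2*(72*l - 102) + n*(30*l^2 - 75*l - 26) + 12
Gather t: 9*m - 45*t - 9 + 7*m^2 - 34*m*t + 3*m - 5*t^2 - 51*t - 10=7*m^2 + 12*m - 5*t^2 + t*(-34*m - 96) - 19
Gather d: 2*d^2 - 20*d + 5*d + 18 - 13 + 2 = 2*d^2 - 15*d + 7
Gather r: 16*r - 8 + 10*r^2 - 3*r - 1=10*r^2 + 13*r - 9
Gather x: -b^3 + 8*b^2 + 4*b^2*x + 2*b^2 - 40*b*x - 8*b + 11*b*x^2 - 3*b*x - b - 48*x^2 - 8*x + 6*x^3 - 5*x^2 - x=-b^3 + 10*b^2 - 9*b + 6*x^3 + x^2*(11*b - 53) + x*(4*b^2 - 43*b - 9)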